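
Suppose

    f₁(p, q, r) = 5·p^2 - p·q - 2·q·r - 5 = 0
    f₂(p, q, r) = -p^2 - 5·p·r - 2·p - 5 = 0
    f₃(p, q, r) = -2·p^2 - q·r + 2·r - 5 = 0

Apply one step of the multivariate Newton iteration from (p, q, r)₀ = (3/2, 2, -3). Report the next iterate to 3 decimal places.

At (3/2, 2, -3): F = (15.250, 12.250, -9.500).
Jacobian J = [[10·p - q, -p - 2·r, -2·q], [-2·p - 5·r - 2, 0, -5·p], [-4·p, -r, -q + 2]].
At the point, J = [[13.000, 4.500, -4.000], [10.000, 0.000, -7.500], [-6.000, 3.000, 0.000]] (det J = 375.000).
Solving J·Δ = −F gives Δ = (-1.378, 0.411, -0.204).
Then the next iterate is (p, q, r)₁ = (0.122, 2.411, -3.204).

(0.122, 2.411, -3.204)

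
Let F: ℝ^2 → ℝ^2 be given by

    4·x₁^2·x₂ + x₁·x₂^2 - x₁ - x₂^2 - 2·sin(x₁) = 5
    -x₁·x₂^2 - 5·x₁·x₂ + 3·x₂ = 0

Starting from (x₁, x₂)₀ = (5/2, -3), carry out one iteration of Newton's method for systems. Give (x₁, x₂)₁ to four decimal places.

At (5/2, -3): F = (-70.196944, 6.0000).
Jacobian J = [[8·x₁·x₂ + x₂^2 - 2·cos(x₁) - 1, 4·x₁^2 + 2·x₁·x₂ - 2·x₂], [-x₂^2 - 5·x₂, -2·x₁·x₂ - 5·x₁ + 3]].
At the point, J = [[-50.397713, 16.0000], [6.0000, 5.5000]] (det J = -373.187420).
Solving J·Δ = −F gives Δ = (-1.2918, 0.3183).
Then the next iterate is (x₁, x₂)₁ = (1.2082, -2.6817).

(1.2082, -2.6817)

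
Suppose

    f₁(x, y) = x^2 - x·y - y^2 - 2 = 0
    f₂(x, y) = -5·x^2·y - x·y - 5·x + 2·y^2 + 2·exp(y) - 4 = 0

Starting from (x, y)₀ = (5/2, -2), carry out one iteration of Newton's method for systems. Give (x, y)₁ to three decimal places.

(1.650, -1.534)

At (5/2, -2): F = (5.250, 59.27067).
Jacobian J = [[2·x - y, -x - 2·y], [-10·x·y - y - 5, -5·x^2 - x + 4·y + 2·exp(y)]].
At the point, J = [[7.000, 1.500], [47.000, -41.47933]] (det J = -360.85531).
Solving J·Δ = −F gives Δ = (-0.850, 0.466).
Then the next iterate is (x, y)₁ = (1.650, -1.534).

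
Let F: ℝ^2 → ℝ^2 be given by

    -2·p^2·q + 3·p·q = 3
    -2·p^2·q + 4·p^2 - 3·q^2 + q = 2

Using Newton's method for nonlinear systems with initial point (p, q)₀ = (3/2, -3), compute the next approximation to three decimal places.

At (3/2, -3): F = (-3.000, -9.500).
Jacobian J = [[-4·p·q + 3·q, -2·p^2 + 3·p], [-4·p·q + 8·p, -2·p^2 - 6·q + 1]].
At the point, J = [[9.000, 0.000], [30.000, 14.500]] (det J = 130.500).
Solving J·Δ = −F gives Δ = (0.333, -0.034).
Then the next iterate is (p, q)₁ = (1.833, -3.034).

(1.833, -3.034)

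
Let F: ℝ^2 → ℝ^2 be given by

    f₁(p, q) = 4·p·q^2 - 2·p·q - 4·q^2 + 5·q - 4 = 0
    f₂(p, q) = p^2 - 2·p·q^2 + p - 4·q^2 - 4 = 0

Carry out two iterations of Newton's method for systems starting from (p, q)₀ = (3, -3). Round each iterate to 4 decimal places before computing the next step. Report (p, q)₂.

(2.7270, -1.0435)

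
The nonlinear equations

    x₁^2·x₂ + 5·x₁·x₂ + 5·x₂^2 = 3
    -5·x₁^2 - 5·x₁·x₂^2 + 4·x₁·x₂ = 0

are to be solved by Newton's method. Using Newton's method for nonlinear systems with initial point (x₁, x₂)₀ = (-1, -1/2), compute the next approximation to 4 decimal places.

(-0.7576, -0.5126)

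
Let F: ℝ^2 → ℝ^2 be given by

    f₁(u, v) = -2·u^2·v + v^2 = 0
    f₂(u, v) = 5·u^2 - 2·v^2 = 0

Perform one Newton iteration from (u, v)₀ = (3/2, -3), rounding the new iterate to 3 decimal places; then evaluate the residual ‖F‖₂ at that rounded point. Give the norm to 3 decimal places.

At (3/2, -3): F = (22.500, -6.750).
Jacobian J = [[-4·u·v, -2·u^2 + 2·v], [10·u, -4·v]].
At the point, J = [[18.000, -10.500], [15.000, 12.000]] (det J = 373.500).
Solving J·Δ = −F gives Δ = (-0.533, 1.229).
Then the next iterate is (u, v)₁ = (0.967, -1.771).
Re-evaluating at (0.967, -1.771): F = (6.44853, -1.59744), so ‖F‖₂ = 6.643.

6.643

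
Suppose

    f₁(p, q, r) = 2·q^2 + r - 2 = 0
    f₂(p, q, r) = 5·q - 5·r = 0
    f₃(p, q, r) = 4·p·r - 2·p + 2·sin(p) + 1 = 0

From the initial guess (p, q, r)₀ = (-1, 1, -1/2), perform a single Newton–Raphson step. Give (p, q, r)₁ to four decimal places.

(-1.6450, 0.8000, 0.8000)

At (-1, 1, -1/2): F = (-0.5000, 7.5000, 3.317058).
Jacobian J = [[0, 4·q, 1], [0, 5, -5], [4·r + 2·cos(p) - 2, 0, 4·p]].
At the point, J = [[0.0000, 4.0000, 1.0000], [0.0000, 5.0000, -5.0000], [-2.919395, 0.0000, -4.0000]] (det J = 72.984885).
Solving J·Δ = −F gives Δ = (-0.6450, -0.2000, 1.3000).
Then the next iterate is (p, q, r)₁ = (-1.6450, 0.8000, 0.8000).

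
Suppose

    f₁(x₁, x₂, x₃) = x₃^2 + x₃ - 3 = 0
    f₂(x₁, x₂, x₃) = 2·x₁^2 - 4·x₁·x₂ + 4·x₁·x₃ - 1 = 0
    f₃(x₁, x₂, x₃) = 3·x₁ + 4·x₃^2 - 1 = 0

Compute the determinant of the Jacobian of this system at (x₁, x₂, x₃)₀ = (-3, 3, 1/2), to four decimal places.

J = [[0, 0, 2·x₃ + 1], [4·x₁ - 4·x₂ + 4·x₃, -4·x₁, 4·x₁], [3, 0, 8·x₃]].
At the point, J = [[0.0000, 0.0000, 2.0000], [-22.0000, 12.0000, -12.0000], [3.0000, 0.0000, 4.0000]].
det J = -72.0000.

-72.0000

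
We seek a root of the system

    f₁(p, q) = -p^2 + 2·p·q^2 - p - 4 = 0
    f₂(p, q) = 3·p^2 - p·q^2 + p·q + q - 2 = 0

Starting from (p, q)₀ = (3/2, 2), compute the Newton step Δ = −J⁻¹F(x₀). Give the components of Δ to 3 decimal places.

(-0.611, -0.151)

At (3/2, 2): F = (4.250, 3.750).
Jacobian J = [[-2·p + 2·q^2 - 1, 4·p·q], [6·p - q^2 + q, -2·p·q + p + 1]].
At the point, J = [[4.000, 12.000], [7.000, -3.500]] (det J = -98.000).
Solving J·Δ = −F gives Δ = (-0.611, -0.151).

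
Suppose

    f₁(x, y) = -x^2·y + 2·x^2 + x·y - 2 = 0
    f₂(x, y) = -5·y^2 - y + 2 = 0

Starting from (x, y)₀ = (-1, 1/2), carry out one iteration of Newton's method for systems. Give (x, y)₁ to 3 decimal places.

(-1.433, 0.542)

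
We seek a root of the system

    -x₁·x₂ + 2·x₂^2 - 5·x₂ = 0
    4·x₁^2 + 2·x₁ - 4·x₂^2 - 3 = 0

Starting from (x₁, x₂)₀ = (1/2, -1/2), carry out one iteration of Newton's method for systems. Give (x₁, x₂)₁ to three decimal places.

(0.543, -0.064)

At (1/2, -1/2): F = (3.250, -2.000).
Jacobian J = [[-x₂, -x₁ + 4·x₂ - 5], [8·x₁ + 2, -8·x₂]].
At the point, J = [[0.500, -7.500], [6.000, 4.000]] (det J = 47.000).
Solving J·Δ = −F gives Δ = (0.043, 0.436).
Then the next iterate is (x₁, x₂)₁ = (0.543, -0.064).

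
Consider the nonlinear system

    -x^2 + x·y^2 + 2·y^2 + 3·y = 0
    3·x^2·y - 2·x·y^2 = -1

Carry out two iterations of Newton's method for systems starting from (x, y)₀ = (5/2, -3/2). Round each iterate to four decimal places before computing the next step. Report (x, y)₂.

(0.6834, -1.1730)

At (5/2, -3/2): F = (-0.6250, -38.3750).
Jacobian J = [[-2·x + y^2, 2·x·y + 4·y + 3], [6·x·y - 2·y^2, 3·x^2 - 4·x·y]].
At the point, J = [[-2.7500, -10.5000], [-27.0000, 33.7500]] (det J = -376.3125).
Solving J·Δ = −F gives Δ = (-1.1268, 0.2356).
Then the next iterate is (x, y)₁ = (1.3732, -1.2644).
Round to (1.3732, -1.2644) and repeat: F = (-0.286119, -10.543445), J = [[-1.147693, -5.530148], [-13.615059, 12.602131]].
Δ = (-0.6898, 0.0914), so (x, y)₂ = (0.6834, -1.1730).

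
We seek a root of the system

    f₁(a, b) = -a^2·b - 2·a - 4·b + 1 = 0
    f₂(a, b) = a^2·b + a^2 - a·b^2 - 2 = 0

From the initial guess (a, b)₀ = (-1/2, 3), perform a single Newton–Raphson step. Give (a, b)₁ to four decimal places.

(-0.8858, 0.3798)

At (-1/2, 3): F = (-10.7500, 3.5000).
Jacobian J = [[-2·a·b - 2, -a^2 - 4], [2·a·b + 2·a - b^2, a^2 - 2·a·b]].
At the point, J = [[1.0000, -4.2500], [-13.0000, 3.2500]] (det J = -52.0000).
Solving J·Δ = −F gives Δ = (-0.3858, -2.6202).
Then the next iterate is (a, b)₁ = (-0.8858, 0.3798).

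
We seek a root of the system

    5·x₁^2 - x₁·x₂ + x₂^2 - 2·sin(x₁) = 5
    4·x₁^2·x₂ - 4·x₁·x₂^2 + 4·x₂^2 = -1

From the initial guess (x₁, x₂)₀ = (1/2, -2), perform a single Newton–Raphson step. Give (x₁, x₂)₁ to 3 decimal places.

At (1/2, -2): F = (0.29115, 7.000).
Jacobian J = [[10·x₁ - x₂ - 2·cos(x₁), -x₁ + 2·x₂], [8·x₁·x₂ - 4·x₂^2, 4·x₁^2 - 8·x₁·x₂ + 8·x₂]].
At the point, J = [[5.24483, -4.500], [-24.000, -7.000]] (det J = -144.71384).
Solving J·Δ = −F gives Δ = (0.204, 0.302).
Then the next iterate is (x₁, x₂)₁ = (0.704, -1.698).

(0.704, -1.698)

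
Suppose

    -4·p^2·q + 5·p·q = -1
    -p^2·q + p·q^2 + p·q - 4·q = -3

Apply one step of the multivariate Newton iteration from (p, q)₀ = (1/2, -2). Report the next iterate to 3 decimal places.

(1.818, 1.091)

At (1/2, -2): F = (-2.000, 12.500).
Jacobian J = [[-8·p·q + 5·q, -4·p^2 + 5·p], [-2·p·q + q^2 + q, -p^2 + 2·p·q + p - 4]].
At the point, J = [[-2.000, 1.500], [4.000, -5.750]] (det J = 5.500).
Solving J·Δ = −F gives Δ = (1.318, 3.091).
Then the next iterate is (p, q)₁ = (1.818, 1.091).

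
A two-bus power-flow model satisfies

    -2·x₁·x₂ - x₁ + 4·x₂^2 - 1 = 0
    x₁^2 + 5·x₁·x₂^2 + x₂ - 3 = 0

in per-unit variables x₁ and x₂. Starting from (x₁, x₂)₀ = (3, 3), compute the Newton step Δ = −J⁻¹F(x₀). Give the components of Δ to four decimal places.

(-0.8476, -1.1074)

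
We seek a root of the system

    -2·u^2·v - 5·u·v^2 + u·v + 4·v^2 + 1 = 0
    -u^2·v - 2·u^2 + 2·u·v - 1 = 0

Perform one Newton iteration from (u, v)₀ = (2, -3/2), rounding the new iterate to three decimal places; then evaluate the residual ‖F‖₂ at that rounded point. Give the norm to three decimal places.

6.273

At (2, -3/2): F = (-3.500, -9.000).
Jacobian J = [[-4·u·v - 5·v^2 + v, -2·u^2 - 10·u·v + u + 8·v], [-2·u·v - 4·u + 2·v, -u^2 + 2·u]].
At the point, J = [[-0.750, 12.000], [-5.000, 0.000]] (det J = 60.000).
Solving J·Δ = −F gives Δ = (-1.800, 0.179).
Then the next iterate is (u, v)₁ = (0.200, -1.321).
Re-evaluating at (0.200, -1.321): F = (6.07660, -1.55556), so ‖F‖₂ = 6.273.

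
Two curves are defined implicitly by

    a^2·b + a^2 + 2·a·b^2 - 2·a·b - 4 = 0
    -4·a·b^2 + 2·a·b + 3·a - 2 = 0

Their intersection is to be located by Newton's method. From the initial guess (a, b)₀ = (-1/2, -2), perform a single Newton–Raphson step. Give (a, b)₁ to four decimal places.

At (-1/2, -2): F = (-10.2500, 6.5000).
Jacobian J = [[2·a·b + 2·a + 2·b^2 - 2·b, a^2 + 4·a·b - 2·a], [-4·b^2 + 2·b + 3, -8·a·b + 2·a]].
At the point, J = [[13.0000, 5.2500], [-17.0000, -9.0000]] (det J = -27.7500).
Solving J·Δ = −F gives Δ = (2.0946, -3.2342).
Then the next iterate is (a, b)₁ = (1.5946, -5.2342).

(1.5946, -5.2342)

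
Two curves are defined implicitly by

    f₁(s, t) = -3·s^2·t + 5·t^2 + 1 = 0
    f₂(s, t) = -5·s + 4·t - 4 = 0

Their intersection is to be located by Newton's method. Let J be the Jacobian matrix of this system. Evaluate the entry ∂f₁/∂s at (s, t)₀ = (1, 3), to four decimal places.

∂f₁/∂s = -6·s·t.
At (1, 3) this is -18.0000.

-18.0000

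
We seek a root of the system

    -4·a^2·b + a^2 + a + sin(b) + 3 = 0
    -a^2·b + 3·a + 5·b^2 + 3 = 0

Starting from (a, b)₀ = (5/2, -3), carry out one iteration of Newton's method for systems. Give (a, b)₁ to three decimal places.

At (5/2, -3): F = (86.60888, 74.250).
Jacobian J = [[-8·a·b + 2·a + 1, -4·a^2 + cos(b)], [-2·a·b + 3, -a^2 + 10·b]].
At the point, J = [[66.000, -25.98999], [18.000, -36.250]] (det J = -1924.68014).
Solving J·Δ = −F gives Δ = (-0.629, 1.736).
Then the next iterate is (a, b)₁ = (1.871, -1.264).

(1.871, -1.264)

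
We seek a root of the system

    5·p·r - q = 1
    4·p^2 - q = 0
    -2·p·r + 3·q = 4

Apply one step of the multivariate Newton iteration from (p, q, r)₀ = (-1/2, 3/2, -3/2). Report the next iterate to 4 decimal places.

At (-1/2, 3/2, -3/2): F = (1.2500, -0.5000, -1.0000).
Jacobian J = [[5·r, -1, 5·p], [8·p, -1, 0], [-2·r, 3, -2·p]].
At the point, J = [[-7.5000, -1.0000, -2.5000], [-4.0000, -1.0000, 0.0000], [3.0000, 3.0000, 1.0000]] (det J = 26.0000).
Solving J·Δ = −F gives Δ = (-0.1731, 0.1923, 0.9423).
Then the next iterate is (p, q, r)₁ = (-0.6731, 1.6923, -0.5577).

(-0.6731, 1.6923, -0.5577)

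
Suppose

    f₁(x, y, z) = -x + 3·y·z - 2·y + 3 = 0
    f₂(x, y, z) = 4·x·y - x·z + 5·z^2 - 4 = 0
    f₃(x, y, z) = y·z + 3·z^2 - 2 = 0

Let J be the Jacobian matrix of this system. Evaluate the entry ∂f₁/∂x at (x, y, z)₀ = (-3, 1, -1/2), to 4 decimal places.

∂f₁/∂x = -1.
At (-3, 1, -1/2) this is -1.0000.

-1.0000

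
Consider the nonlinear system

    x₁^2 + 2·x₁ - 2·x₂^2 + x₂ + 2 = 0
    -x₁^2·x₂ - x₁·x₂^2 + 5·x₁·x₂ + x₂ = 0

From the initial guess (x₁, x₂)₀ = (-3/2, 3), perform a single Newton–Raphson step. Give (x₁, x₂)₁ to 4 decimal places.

(-0.6278, 1.6707)

At (-3/2, 3): F = (-13.7500, -12.7500).
Jacobian J = [[2·x₁ + 2, -4·x₂ + 1], [-2·x₁·x₂ - x₂^2 + 5·x₂, -x₁^2 - 2·x₁·x₂ + 5·x₁ + 1]].
At the point, J = [[-1.0000, -11.0000], [15.0000, 0.2500]] (det J = 164.7500).
Solving J·Δ = −F gives Δ = (0.8722, -1.3293).
Then the next iterate is (x₁, x₂)₁ = (-0.6278, 1.6707).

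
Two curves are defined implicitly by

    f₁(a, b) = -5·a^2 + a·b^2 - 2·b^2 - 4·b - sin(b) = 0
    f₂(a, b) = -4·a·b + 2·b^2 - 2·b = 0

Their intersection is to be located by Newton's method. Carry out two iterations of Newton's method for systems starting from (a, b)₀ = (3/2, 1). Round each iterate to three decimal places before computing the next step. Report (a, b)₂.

(0.046, 0.208)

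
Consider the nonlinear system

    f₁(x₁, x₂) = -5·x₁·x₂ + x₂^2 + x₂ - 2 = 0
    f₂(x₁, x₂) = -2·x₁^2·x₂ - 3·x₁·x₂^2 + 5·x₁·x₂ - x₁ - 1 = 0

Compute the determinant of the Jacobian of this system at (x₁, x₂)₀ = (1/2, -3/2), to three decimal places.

-6.375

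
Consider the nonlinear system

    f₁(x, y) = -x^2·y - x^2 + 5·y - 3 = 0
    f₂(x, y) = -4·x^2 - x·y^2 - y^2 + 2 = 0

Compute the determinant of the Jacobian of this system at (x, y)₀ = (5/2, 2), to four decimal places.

180.0000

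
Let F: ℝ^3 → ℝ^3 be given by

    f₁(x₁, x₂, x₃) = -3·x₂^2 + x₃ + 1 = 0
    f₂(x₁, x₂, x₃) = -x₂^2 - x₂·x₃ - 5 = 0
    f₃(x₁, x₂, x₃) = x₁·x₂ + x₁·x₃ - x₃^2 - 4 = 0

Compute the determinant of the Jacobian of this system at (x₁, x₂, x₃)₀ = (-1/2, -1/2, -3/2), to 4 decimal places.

2.0000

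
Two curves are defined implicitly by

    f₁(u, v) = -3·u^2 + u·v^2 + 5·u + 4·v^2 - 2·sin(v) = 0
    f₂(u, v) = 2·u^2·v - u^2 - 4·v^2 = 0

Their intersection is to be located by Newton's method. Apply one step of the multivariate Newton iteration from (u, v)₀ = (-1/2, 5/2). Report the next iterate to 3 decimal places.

At (-1/2, 5/2): F = (17.42806, -24.000).
Jacobian J = [[-6·u + v^2 + 5, 2·u·v + 8·v - 2·cos(v)], [4·u·v - 2·u, 2·u^2 - 8·v]].
At the point, J = [[14.250, 19.10229], [-4.000, -19.500]] (det J = -201.46585).
Solving J·Δ = −F gives Δ = (0.589, -1.352).
Then the next iterate is (u, v)₁ = (0.089, 1.148).

(0.089, 1.148)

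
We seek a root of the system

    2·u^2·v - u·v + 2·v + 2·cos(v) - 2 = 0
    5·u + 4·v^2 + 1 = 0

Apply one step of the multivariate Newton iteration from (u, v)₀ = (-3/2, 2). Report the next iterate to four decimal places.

(-0.9039, 1.2200)

At (-3/2, 2): F = (13.167706, 9.5000).
Jacobian J = [[4·u·v - v, 2·u^2 - u - 2·sin(v) + 2], [5, 8·v]].
At the point, J = [[-14.0000, 6.181405], [5.0000, 16.0000]] (det J = -254.907026).
Solving J·Δ = −F gives Δ = (0.5961, -0.7800).
Then the next iterate is (u, v)₁ = (-0.9039, 1.2200).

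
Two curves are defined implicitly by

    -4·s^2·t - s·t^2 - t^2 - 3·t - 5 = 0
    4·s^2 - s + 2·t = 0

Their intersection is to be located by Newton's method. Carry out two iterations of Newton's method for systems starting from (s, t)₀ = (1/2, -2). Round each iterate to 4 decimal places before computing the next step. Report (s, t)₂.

At (1/2, -2): F = (-3.0000, -3.5000).
Jacobian J = [[-8·s·t - t^2, -4·s^2 - 2·s·t - 2·t - 3], [8·s - 1, 2]].
At the point, J = [[4.0000, 2.0000], [3.0000, 2.0000]] (det J = 2.0000).
Solving J·Δ = −F gives Δ = (-0.5000, 2.5000).
Then the next iterate is (s, t)₁ = (0.0000, 0.5000).
Round to (0.0000, 0.5000) and repeat: F = (-6.7500, 1.0000), J = [[-0.2500, -4.0000], [-1.0000, 2.0000]].
Δ = (-2.1111, -1.5556), so (s, t)₂ = (-2.1111, -1.0556).

(-2.1111, -1.0556)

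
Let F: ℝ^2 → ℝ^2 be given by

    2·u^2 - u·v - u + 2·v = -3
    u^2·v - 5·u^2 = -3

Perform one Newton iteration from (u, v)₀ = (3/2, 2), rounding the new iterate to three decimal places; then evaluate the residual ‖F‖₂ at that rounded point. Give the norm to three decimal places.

At (3/2, 2): F = (7.000, -3.750).
Jacobian J = [[4·u - v - 1, -u + 2], [2·u·v - 10·u, u^2]].
At the point, J = [[3.000, 0.500], [-9.000, 2.250]] (det J = 11.250).
Solving J·Δ = −F gives Δ = (-1.567, -4.600).
Then the next iterate is (u, v)₁ = (-0.067, -2.600).
Re-evaluating at (-0.067, -2.600): F = (-2.29822, 2.96588), so ‖F‖₂ = 3.752.

3.752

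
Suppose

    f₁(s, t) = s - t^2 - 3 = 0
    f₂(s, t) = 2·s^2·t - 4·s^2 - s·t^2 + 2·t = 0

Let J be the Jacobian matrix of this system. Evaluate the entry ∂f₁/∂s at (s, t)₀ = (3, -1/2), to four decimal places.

1.0000

∂f₁/∂s = 1.
At (3, -1/2) this is 1.0000.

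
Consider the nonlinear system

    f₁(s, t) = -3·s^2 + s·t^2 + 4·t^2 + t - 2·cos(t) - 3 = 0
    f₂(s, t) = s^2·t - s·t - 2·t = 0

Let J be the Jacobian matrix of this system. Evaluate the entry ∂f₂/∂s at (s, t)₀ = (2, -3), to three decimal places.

∂f₂/∂s = 2·s·t - t.
At (2, -3) this is -9.000.

-9.000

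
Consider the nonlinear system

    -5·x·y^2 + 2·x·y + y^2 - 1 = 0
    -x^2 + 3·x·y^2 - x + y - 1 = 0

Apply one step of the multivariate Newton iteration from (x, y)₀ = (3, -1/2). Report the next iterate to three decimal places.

At (3, -1/2): F = (-7.500, -11.250).
Jacobian J = [[-5·y^2 + 2·y, -10·x·y + 2·x + 2·y], [-2·x + 3·y^2 - 1, 6·x·y + 1]].
At the point, J = [[-2.250, 20.000], [-6.250, -8.000]] (det J = 143.000).
Solving J·Δ = −F gives Δ = (-1.993, 0.151).
Then the next iterate is (x, y)₁ = (1.007, -0.349).

(1.007, -0.349)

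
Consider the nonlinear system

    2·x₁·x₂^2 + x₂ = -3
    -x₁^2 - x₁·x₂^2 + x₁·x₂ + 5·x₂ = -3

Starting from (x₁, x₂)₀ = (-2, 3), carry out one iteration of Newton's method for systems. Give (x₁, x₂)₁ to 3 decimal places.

(-2.661, 1.179)

At (-2, 3): F = (-30.000, 26.000).
Jacobian J = [[2·x₂^2, 4·x₁·x₂ + 1], [-2·x₁ - x₂^2 + x₂, -2·x₁·x₂ + x₁ + 5]].
At the point, J = [[18.000, -23.000], [-2.000, 15.000]] (det J = 224.000).
Solving J·Δ = −F gives Δ = (-0.661, -1.821).
Then the next iterate is (x₁, x₂)₁ = (-2.661, 1.179).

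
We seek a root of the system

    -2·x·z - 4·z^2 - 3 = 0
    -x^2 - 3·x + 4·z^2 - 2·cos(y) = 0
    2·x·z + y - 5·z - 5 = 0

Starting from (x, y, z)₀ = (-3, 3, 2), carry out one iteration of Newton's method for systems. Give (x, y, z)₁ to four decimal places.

At (-3, 3, 2): F = (-7.0000, 17.979985, -24.0000).
Jacobian J = [[-2·z, 0, -2·x - 8·z], [-2·x - 3, 2·sin(y), 8·z], [2·z, 1, 2·x - 5]].
At the point, J = [[-4.0000, 0.0000, -10.0000], [3.0000, 0.282240, 16.0000], [4.0000, 1.0000, -11.0000]] (det J = 57.708161).
Solving J·Δ = −F gives Δ = (1.9721, -0.2655, -1.4888).
Then the next iterate is (x, y, z)₁ = (-1.0279, 2.7345, 0.5112).

(-1.0279, 2.7345, 0.5112)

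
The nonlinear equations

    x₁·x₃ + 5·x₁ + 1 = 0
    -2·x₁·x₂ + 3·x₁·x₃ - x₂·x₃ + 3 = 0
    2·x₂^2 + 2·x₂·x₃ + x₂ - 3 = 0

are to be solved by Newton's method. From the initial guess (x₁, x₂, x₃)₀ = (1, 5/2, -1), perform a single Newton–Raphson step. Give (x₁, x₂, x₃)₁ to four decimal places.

(0.4273, 3.2273, -3.7091)

At (1, 5/2, -1): F = (5.0000, -2.5000, 7.0000).
Jacobian J = [[x₃ + 5, 0, x₁], [-2·x₂ + 3·x₃, -2·x₁ - x₃, 3·x₁ - x₂], [0, 4·x₂ + 2·x₃ + 1, 2·x₂]].
At the point, J = [[4.0000, 0.0000, 1.0000], [-8.0000, -1.0000, 0.5000], [0.0000, 9.0000, 5.0000]] (det J = -110.0000).
Solving J·Δ = −F gives Δ = (-0.5727, 0.7273, -2.7091).
Then the next iterate is (x₁, x₂, x₃)₁ = (0.4273, 3.2273, -3.7091).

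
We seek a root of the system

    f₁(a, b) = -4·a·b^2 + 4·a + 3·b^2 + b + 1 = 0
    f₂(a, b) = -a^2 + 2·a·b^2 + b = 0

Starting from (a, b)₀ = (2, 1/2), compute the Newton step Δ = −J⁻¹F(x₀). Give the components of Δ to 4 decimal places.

(-31.2500, -21.3750)

At (2, 1/2): F = (8.2500, -2.5000).
Jacobian J = [[-4·b^2 + 4, -8·a·b + 6·b + 1], [-2·a + 2·b^2, 4·a·b + 1]].
At the point, J = [[3.0000, -4.0000], [-3.5000, 5.0000]] (det J = 1.0000).
Solving J·Δ = −F gives Δ = (-31.2500, -21.3750).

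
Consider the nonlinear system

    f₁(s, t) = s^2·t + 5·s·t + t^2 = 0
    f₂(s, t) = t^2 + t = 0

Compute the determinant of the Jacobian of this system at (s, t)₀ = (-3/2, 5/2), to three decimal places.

30.000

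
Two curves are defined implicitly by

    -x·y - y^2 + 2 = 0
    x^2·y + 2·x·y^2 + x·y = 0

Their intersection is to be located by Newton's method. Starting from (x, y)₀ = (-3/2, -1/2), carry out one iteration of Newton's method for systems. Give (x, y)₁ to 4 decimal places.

(2.0000, -1.6000)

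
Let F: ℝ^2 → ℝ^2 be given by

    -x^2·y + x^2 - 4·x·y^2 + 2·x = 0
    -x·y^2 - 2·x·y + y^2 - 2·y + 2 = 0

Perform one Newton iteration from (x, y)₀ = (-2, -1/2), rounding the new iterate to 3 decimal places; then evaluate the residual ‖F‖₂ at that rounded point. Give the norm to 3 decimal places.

At (-2, -1/2): F = (4.000, 1.750).
Jacobian J = [[-2·x·y + 2·x - 4·y^2 + 2, -x^2 - 8·x·y], [-y^2 - 2·y, -2·x·y - 2·x + 2·y - 2]].
At the point, J = [[-5.000, -12.000], [0.750, -1.000]] (det J = 14.000).
Solving J·Δ = −F gives Δ = (-1.214, 0.839).
Then the next iterate is (x, y)₁ = (-3.214, 0.339).
Re-evaluating at (-3.214, 0.339): F = (1.87742, 3.98537), so ‖F‖₂ = 4.405.

4.405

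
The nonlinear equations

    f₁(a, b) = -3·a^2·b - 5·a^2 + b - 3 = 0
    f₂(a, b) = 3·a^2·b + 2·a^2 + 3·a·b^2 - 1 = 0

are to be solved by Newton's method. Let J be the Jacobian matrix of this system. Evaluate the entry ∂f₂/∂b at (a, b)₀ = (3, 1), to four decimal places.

45.0000

∂f₂/∂b = 3·a^2 + 6·a·b.
At (3, 1) this is 45.0000.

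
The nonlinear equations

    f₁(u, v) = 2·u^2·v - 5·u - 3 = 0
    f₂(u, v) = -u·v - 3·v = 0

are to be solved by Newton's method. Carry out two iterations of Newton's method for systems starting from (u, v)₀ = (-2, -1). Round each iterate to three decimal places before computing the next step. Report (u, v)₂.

At (-2, -1): F = (-1.000, 1.000).
Jacobian J = [[4·u·v - 5, 2·u^2], [-v, -u - 3]].
At the point, J = [[3.000, 8.000], [1.000, -1.000]] (det J = -11.000).
Solving J·Δ = −F gives Δ = (-0.636, 0.364).
Then the next iterate is (u, v)₁ = (-2.636, -0.636).
Round to (-2.636, -0.636) and repeat: F = (1.34151, 0.23150), J = [[1.70598, 13.89699], [0.636, -0.364]].
Δ = (-0.392, -0.048), so (u, v)₂ = (-3.028, -0.684).

(-3.028, -0.684)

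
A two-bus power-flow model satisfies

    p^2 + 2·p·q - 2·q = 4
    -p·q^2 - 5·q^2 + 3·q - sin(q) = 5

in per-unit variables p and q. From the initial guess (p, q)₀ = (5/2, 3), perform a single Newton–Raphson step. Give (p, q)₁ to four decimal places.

At (5/2, 3): F = (11.2500, -63.641120).
Jacobian J = [[2·p + 2·q, 2·p - 2], [-q^2, -2·p·q - 10·q - cos(q) + 3]].
At the point, J = [[11.0000, 3.0000], [-9.0000, -41.010008]] (det J = -424.110083).
Solving J·Δ = −F gives Δ = (-0.6377, -1.4119).
Then the next iterate is (p, q)₁ = (1.8623, 1.5881).

(1.8623, 1.5881)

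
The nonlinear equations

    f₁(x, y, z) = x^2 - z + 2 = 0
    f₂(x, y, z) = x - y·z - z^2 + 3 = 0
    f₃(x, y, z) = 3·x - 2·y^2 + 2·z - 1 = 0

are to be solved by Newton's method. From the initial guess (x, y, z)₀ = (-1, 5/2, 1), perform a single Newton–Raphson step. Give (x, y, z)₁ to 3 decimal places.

At (-1, 5/2, 1): F = (2.000, -1.500, -14.500).
Jacobian J = [[2·x, 0, -1], [1, -z, -y - 2·z], [3, -4·y, 2]].
At the point, J = [[-2.000, 0.000, -1.000], [1.000, -1.000, -4.500], [3.000, -10.000, 2.000]] (det J = 101.000).
Solving J·Δ = −F gives Δ = (0.936, -1.144, 0.129).
Then the next iterate is (x, y, z)₁ = (-0.064, 1.356, 1.129).

(-0.064, 1.356, 1.129)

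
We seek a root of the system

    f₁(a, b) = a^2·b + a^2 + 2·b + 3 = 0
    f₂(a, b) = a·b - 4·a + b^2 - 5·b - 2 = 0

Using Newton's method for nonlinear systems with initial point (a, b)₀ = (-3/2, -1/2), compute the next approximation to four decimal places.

At (-3/2, -1/2): F = (3.1250, 7.5000).
Jacobian J = [[2·a·b + 2·a, a^2 + 2], [b - 4, a + 2·b - 5]].
At the point, J = [[-1.5000, 4.2500], [-4.5000, -7.5000]] (det J = 30.3750).
Solving J·Δ = −F gives Δ = (1.8210, -0.0926).
Then the next iterate is (a, b)₁ = (0.3210, -0.5926).

(0.3210, -0.5926)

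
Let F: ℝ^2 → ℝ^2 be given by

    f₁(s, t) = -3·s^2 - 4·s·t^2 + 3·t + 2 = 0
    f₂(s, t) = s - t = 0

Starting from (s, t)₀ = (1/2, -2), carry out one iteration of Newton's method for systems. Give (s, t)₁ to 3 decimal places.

(2.344, 2.344)

At (1/2, -2): F = (-12.750, 2.500).
Jacobian J = [[-6·s - 4·t^2, -8·s·t + 3], [1, -1]].
At the point, J = [[-19.000, 11.000], [1.000, -1.000]] (det J = 8.000).
Solving J·Δ = −F gives Δ = (1.844, 4.344).
Then the next iterate is (s, t)₁ = (2.344, 2.344).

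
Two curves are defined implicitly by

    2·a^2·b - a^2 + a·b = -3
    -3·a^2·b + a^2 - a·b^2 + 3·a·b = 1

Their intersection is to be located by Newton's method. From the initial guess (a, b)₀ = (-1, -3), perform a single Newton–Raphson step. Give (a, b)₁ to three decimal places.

At (-1, -3): F = (-1.000, 27.000).
Jacobian J = [[4·a·b - 2·a + b, 2·a^2 + a], [-6·a·b + 2·a - b^2 + 3·b, -3·a^2 - 2·a·b + 3·a]].
At the point, J = [[11.000, 1.000], [-38.000, -12.000]] (det J = -94.000).
Solving J·Δ = −F gives Δ = (-0.160, 2.755).
Then the next iterate is (a, b)₁ = (-1.160, -0.245).

(-1.160, -0.245)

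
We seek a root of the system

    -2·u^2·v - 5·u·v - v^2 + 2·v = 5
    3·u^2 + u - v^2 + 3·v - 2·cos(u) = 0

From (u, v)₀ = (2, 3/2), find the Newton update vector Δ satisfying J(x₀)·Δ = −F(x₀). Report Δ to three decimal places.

At (2, 3/2): F = (-31.250, 17.08229).
Jacobian J = [[-4·u·v - 5·v, -2·u^2 - 5·u - 2·v + 2], [6·u + 2·sin(u) + 1, -2·v + 3]].
At the point, J = [[-19.500, -19.000], [14.81859, 0.000]] (det J = 281.55330).
Solving J·Δ = −F gives Δ = (-1.153, -0.462).

(-1.153, -0.462)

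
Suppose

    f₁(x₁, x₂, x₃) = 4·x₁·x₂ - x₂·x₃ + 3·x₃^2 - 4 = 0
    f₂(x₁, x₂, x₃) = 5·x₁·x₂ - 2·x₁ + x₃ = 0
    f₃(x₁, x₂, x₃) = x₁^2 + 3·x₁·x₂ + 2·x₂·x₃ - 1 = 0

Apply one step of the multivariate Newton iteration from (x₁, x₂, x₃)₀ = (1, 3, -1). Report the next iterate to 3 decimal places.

(0.775, 1.141, -0.777)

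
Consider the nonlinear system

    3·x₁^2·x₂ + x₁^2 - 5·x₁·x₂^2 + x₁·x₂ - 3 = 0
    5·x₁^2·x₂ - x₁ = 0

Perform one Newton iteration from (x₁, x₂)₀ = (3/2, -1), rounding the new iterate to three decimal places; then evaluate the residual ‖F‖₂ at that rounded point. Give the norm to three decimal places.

6.841

At (3/2, -1): F = (-16.500, -12.750).
Jacobian J = [[6·x₁·x₂ + 2·x₁ - 5·x₂^2 + x₂, 3·x₁^2 - 10·x₁·x₂ + x₁], [10·x₁·x₂ - 1, 5·x₁^2]].
At the point, J = [[-12.000, 23.250], [-16.000, 11.250]] (det J = 237.000).
Solving J·Δ = −F gives Δ = (-0.468, 0.468).
Then the next iterate is (x₁, x₂)₁ = (1.032, -0.532).
Re-evaluating at (1.032, -0.532): F = (-5.64418, -3.86496), so ‖F‖₂ = 6.841.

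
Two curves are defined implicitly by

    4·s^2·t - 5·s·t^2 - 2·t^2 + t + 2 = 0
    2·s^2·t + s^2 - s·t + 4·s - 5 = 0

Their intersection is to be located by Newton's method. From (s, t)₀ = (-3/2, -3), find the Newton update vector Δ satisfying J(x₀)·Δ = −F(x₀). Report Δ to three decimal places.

At (-3/2, -3): F = (21.500, -26.750).
Jacobian J = [[8·s·t - 5·t^2, 4·s^2 - 10·s·t - 4·t + 1], [4·s·t + 2·s - t + 4, 2·s^2 - s]].
At the point, J = [[-9.000, -23.000], [22.000, 6.000]] (det J = 452.000).
Solving J·Δ = −F gives Δ = (1.076, 0.514).

(1.076, 0.514)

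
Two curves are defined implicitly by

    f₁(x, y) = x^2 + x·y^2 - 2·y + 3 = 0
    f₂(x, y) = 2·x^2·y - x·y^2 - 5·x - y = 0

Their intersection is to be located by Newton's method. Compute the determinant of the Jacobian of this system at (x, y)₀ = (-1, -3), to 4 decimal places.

J = [[2·x + y^2, 2·x·y - 2], [4·x·y - y^2 - 5, 2·x^2 - 2·x·y - 1]].
At the point, J = [[7.0000, 4.0000], [-2.0000, -5.0000]].
det J = -27.0000.

-27.0000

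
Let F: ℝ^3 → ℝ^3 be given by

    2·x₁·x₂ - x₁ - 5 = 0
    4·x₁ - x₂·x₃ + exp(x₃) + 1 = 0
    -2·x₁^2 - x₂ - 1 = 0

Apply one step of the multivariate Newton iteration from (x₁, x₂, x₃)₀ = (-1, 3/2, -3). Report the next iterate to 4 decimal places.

(-0.6667, -1.6667, -7.5627)

At (-1, 3/2, -3): F = (-7.0000, 1.549787, -4.5000).
Jacobian J = [[2·x₂ - 1, 2·x₁, 0], [4, -x₃, -x₂ + exp(x₃)], [-4·x₁, -1, 0]].
At the point, J = [[2.0000, -2.0000, 0.0000], [4.0000, 3.0000, -1.450213], [4.0000, -1.0000, 0.0000]] (det J = 8.701278).
Solving J·Δ = −F gives Δ = (0.3333, -3.1667, -4.5627).
Then the next iterate is (x₁, x₂, x₃)₁ = (-0.6667, -1.6667, -7.5627).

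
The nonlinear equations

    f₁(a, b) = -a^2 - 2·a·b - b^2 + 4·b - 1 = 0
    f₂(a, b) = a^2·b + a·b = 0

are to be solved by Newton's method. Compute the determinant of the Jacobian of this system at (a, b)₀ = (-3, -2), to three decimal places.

-80.000

J = [[-2·a - 2·b, -2·a - 2·b + 4], [2·a·b + b, a^2 + a]].
At the point, J = [[10.000, 14.000], [10.000, 6.000]].
det J = -80.000.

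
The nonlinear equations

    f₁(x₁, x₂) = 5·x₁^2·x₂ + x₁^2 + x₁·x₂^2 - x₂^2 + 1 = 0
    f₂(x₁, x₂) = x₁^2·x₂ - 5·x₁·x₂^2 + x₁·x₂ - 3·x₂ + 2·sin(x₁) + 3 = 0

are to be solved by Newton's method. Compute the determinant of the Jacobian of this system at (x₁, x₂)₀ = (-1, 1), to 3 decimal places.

-72.081

J = [[10·x₁·x₂ + 2·x₁ + x₂^2, 5·x₁^2 + 2·x₁·x₂ - 2·x₂], [2·x₁·x₂ - 5·x₂^2 + x₂ + 2·cos(x₁), x₁^2 - 10·x₁·x₂ + x₁ - 3]].
At the point, J = [[-11.000, 1.000], [-4.91940, 7.000]].
det J = -72.081.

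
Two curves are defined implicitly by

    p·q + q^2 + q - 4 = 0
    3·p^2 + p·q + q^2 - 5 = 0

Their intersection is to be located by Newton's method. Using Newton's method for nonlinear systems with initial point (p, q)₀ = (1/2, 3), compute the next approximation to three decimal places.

(1.083, 1.500)

At (1/2, 3): F = (9.500, 6.250).
Jacobian J = [[q, p + 2·q + 1], [6·p + q, p + 2·q]].
At the point, J = [[3.000, 7.500], [6.000, 6.500]] (det J = -25.500).
Solving J·Δ = −F gives Δ = (0.583, -1.500).
Then the next iterate is (p, q)₁ = (1.083, 1.500).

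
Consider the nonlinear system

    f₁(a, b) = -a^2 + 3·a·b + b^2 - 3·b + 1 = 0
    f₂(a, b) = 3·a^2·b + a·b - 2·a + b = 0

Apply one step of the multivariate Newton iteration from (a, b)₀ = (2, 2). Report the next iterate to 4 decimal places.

(1.4420, 1.1594)

At (2, 2): F = (7.0000, 26.0000).
Jacobian J = [[-2·a + 3·b, 3·a + 2·b - 3], [6·a·b + b - 2, 3·a^2 + a + 1]].
At the point, J = [[2.0000, 7.0000], [24.0000, 15.0000]] (det J = -138.0000).
Solving J·Δ = −F gives Δ = (-0.5580, -0.8406).
Then the next iterate is (a, b)₁ = (1.4420, 1.1594).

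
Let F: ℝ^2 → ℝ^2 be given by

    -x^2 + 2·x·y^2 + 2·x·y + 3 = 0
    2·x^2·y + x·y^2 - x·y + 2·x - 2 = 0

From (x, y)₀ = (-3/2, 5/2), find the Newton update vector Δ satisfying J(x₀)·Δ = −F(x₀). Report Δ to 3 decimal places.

At (-3/2, 5/2): F = (-25.500, 0.625).
Jacobian J = [[-2·x + 2·y^2 + 2·y, 4·x·y + 2·x], [4·x·y + y^2 - y + 2, 2·x^2 + 2·x·y - x]].
At the point, J = [[20.500, -18.000], [-9.250, -1.500]] (det J = -197.250).
Solving J·Δ = −F gives Δ = (0.251, -1.131).

(0.251, -1.131)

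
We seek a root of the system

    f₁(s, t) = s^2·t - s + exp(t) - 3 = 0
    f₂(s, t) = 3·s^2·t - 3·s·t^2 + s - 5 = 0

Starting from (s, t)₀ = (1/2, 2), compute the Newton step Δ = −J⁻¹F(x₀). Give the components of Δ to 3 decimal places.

(-1.387, -0.393)

At (1/2, 2): F = (4.38906, -9.000).
Jacobian J = [[2·s·t - 1, s^2 + exp(t)], [6·s·t - 3·t^2 + 1, 3·s^2 - 6·s·t]].
At the point, J = [[1.000, 7.63906], [-5.000, -5.250]] (det J = 32.94528).
Solving J·Δ = −F gives Δ = (-1.387, -0.393).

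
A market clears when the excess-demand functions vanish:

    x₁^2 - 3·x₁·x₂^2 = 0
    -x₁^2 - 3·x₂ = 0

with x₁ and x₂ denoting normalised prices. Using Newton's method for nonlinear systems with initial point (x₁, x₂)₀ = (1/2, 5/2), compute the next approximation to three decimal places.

(1.172, -0.307)

At (1/2, 5/2): F = (-9.125, -7.750).
Jacobian J = [[2·x₁ - 3·x₂^2, -6·x₁·x₂], [-2·x₁, -3]].
At the point, J = [[-17.750, -7.500], [-1.000, -3.000]] (det J = 45.750).
Solving J·Δ = −F gives Δ = (0.672, -2.807).
Then the next iterate is (x₁, x₂)₁ = (1.172, -0.307).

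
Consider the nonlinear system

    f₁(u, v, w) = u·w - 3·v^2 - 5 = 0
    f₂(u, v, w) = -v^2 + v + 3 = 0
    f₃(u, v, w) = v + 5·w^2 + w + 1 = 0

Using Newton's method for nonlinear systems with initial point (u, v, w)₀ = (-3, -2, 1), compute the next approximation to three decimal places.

At (-3, -2, 1): F = (-20.000, -3.000, 5.000).
Jacobian J = [[w, -6·v, u], [0, -2·v + 1, 0], [0, 1, 10·w + 1]].
At the point, J = [[1.000, 12.000, -3.000], [0.000, 5.000, 0.000], [0.000, 1.000, 11.000]] (det J = 55.000).
Solving J·Δ = −F gives Δ = (11.273, 0.600, -0.509).
Then the next iterate is (u, v, w)₁ = (8.273, -1.400, 0.491).

(8.273, -1.400, 0.491)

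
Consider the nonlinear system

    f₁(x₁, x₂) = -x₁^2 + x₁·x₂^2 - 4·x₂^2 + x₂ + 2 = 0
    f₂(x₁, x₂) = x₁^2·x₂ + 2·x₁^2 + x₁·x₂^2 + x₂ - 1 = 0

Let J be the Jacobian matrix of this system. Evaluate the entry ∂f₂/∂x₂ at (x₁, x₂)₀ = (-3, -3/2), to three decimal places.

∂f₂/∂x₂ = x₁^2 + 2·x₁·x₂ + 1.
At (-3, -3/2) this is 19.000.

19.000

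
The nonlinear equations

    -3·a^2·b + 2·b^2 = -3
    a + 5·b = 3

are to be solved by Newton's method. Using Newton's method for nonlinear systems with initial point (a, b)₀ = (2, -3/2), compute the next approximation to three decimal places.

At (2, -3/2): F = (25.500, -8.500).
Jacobian J = [[-6·a·b, -3·a^2 + 4·b], [1, 5]].
At the point, J = [[18.000, -18.000], [1.000, 5.000]] (det J = 108.000).
Solving J·Δ = −F gives Δ = (0.236, 1.653).
Then the next iterate is (a, b)₁ = (2.236, 0.153).

(2.236, 0.153)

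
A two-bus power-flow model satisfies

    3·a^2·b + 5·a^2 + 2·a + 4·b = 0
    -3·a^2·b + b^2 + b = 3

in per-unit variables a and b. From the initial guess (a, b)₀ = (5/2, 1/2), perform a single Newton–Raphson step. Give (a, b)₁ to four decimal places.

(1.1906, 0.3923)

At (5/2, 1/2): F = (47.6250, -11.6250).
Jacobian J = [[6·a·b + 10·a + 2, 3·a^2 + 4], [-6·a·b, -3·a^2 + 2·b + 1]].
At the point, J = [[34.5000, 22.7500], [-7.5000, -16.7500]] (det J = -407.2500).
Solving J·Δ = −F gives Δ = (-1.3094, -0.1077).
Then the next iterate is (a, b)₁ = (1.1906, 0.3923).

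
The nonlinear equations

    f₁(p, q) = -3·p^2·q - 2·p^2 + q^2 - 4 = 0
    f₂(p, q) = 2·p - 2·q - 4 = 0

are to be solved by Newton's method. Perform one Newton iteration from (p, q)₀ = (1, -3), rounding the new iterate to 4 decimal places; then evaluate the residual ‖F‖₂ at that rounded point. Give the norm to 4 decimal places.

16.5440

At (1, -3): F = (12.0000, 4.0000).
Jacobian J = [[-6·p·q - 4·p, -3·p^2 + 2·q], [2, -2]].
At the point, J = [[14.0000, -9.0000], [2.0000, -2.0000]] (det J = -10.0000).
Solving J·Δ = −F gives Δ = (1.2000, 3.2000).
Then the next iterate is (p, q)₁ = (2.2000, 0.2000).
Re-evaluating at (2.2000, 0.2000): F = (-16.5440, 0.0000), so ‖F‖₂ = 16.5440.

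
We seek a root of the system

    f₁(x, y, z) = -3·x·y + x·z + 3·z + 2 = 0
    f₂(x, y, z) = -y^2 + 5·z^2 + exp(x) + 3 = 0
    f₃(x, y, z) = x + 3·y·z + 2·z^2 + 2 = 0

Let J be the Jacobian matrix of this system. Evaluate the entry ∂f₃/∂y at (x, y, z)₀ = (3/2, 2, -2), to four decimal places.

∂f₃/∂y = 3·z.
At (3/2, 2, -2) this is -6.0000.

-6.0000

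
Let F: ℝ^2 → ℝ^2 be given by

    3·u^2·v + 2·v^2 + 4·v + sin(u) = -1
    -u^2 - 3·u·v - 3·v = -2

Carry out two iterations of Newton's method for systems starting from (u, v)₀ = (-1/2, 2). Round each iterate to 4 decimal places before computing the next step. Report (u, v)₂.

At (-1/2, 2): F = (18.020574, -1.2500).
Jacobian J = [[6·u·v + cos(u), 3·u^2 + 4·v + 4], [-2·u - 3·v, -3·u - 3]].
At the point, J = [[-5.122417, 12.7500], [-5.0000, -1.5000]] (det J = 71.433626).
Solving J·Δ = −F gives Δ = (0.1553, -1.3510).
Then the next iterate is (u, v)₁ = (-0.3447, 0.6490).
Round to (-0.3447, 0.6490) and repeat: F = (4.331826, 0.605313), J = [[-0.401085, 6.952454], [-1.2576, -1.9659]].
Δ = (1.3349, -0.5461), so (u, v)₂ = (0.9902, 0.1029).

(0.9902, 0.1029)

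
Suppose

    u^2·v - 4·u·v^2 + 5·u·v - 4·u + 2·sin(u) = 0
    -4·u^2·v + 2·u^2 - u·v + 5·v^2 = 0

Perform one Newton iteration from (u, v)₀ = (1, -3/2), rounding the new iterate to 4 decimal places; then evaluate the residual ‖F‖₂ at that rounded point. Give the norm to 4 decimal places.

At (1, -3/2): F = (-20.317058, 20.7500).
Jacobian J = [[2·u·v - 4·v^2 + 5·v + 2·cos(u) - 4, u^2 - 8·u·v + 5·u], [-8·u·v + 4·u - v, -4·u^2 - u + 10·v]].
At the point, J = [[-22.419395, 18.0000], [17.5000, -20.0000]] (det J = 133.387908).
Solving J·Δ = −F gives Δ = (-0.2462, 0.8221).
Then the next iterate is (u, v)₁ = (0.7538, -0.6779).
Re-evaluating at (0.7538, -0.6779): F = (-5.972200, 5.485942), so ‖F‖₂ = 8.1094.

8.1094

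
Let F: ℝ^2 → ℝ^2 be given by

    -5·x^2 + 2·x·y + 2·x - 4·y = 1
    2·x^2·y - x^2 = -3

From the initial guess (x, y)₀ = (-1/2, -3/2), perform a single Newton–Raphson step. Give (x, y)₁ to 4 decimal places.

(-1.0511, -1.0909)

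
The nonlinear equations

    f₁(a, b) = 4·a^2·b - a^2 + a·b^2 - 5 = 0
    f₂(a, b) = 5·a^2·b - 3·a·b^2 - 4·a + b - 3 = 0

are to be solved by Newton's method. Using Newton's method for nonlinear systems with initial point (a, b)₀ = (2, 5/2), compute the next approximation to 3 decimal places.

At (2, 5/2): F = (43.500, 4.000).
Jacobian J = [[8·a·b - 2·a + b^2, 4·a^2 + 2·a·b], [10·a·b - 3·b^2 - 4, 5·a^2 - 6·a·b + 1]].
At the point, J = [[42.250, 26.000], [27.250, -9.000]] (det J = -1088.750).
Solving J·Δ = −F gives Δ = (-0.455, -0.934).
Then the next iterate is (a, b)₁ = (1.545, 1.566).

(1.545, 1.566)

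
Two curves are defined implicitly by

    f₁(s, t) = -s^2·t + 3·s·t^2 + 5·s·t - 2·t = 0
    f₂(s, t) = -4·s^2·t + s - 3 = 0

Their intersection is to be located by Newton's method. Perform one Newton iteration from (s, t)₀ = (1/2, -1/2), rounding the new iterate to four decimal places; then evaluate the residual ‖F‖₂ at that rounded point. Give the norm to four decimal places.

1.8541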